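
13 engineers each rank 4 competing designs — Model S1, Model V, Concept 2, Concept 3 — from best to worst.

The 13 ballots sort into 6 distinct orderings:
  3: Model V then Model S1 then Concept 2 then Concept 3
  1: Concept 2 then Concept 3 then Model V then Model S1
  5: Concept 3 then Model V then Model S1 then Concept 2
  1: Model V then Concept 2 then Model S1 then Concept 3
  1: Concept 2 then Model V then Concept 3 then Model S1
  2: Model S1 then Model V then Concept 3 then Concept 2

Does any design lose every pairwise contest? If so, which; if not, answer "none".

Concept 2

Pairwise majorities:
Model S1 vs Model V: Model V, 11–2.
Model S1 vs Concept 2: Model S1, 10–3.
Model S1 vs Concept 3: Concept 3, 7–6.
Model V vs Concept 2: Model V, 11–2.
Model V vs Concept 3: Model V, 7–6.
Concept 2–Concept 3: Concept 3 7–6.
Concept 2 loses to every other design — it is the Condorcet loser.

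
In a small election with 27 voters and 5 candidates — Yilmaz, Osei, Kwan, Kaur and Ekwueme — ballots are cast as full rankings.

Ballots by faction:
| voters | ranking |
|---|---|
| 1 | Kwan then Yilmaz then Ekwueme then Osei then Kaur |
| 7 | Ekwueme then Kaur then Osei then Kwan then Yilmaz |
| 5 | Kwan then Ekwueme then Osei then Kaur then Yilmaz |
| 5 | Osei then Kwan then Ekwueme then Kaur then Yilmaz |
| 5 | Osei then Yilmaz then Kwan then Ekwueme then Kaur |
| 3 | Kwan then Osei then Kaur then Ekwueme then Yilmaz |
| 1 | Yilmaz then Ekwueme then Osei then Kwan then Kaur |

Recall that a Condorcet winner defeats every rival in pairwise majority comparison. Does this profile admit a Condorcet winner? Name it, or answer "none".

Pairwise majorities:
Yilmaz vs Osei: 1+1 = 2 for Yilmaz, 25 for Osei — Osei by 25–2.
Yilmaz vs Kwan: 6 to 21, Kwan.
Yilmaz vs Kaur: Yilmaz is ranked higher on 1+5+1 = 7 ballots, Kaur on 20. Kaur wins 20–7.
Yilmaz vs Ekwueme: 1+5+1 = 7 for Yilmaz, 20 for Ekwueme — Ekwueme by 20–7.
Osei vs Kwan: 18 to 9, Osei.
Osei vs Kaur: Osei preferred on 1+5+5+5+3+1 = 20 ballots; Osei wins 20–7.
Osei vs Ekwueme: 13 to 14, Ekwueme.
Kwan vs Kaur: Kwan is ranked higher on 1+5+5+5+3+1 = 20 ballots, Kaur on 7. Kwan wins 20–7.
Kwan vs Ekwueme: Kwan is ranked higher on 1+5+5+5+3 = 19 ballots, Ekwueme on 8. Kwan wins 19–8.
Kaur vs Ekwueme: 3 for Kaur, 24 for Ekwueme — Ekwueme by 24–3.
Each candidate drops at least one matchup (Yilmaz loses to Osei; Osei loses to Ekwueme; Kwan loses to Osei; Kaur loses to Osei; Ekwueme loses to Kwan); the cycle Osei > Kwan > Ekwueme > Osei rules out a Condorcet winner.

none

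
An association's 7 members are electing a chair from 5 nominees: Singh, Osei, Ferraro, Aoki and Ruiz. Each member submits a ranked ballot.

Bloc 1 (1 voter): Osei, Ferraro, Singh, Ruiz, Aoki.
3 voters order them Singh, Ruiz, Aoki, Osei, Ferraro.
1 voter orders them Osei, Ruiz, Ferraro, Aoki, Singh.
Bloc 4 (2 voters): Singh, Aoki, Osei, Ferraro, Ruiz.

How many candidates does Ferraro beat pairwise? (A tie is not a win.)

Ferraro against each rival (7 voters):
Ferraro vs Singh: 1+1 = 2 for Ferraro, 5 for Singh — Singh by 5–2.
Ferraro–Osei: Osei 7–0.
Ferraro vs Aoki: Aoki wins 5–2.
Ferraro vs Ruiz: Ruiz wins 4–3.
Ferraro beats no one; loses to Singh, Osei, Aoki, Ruiz — 0 pairwise wins.

0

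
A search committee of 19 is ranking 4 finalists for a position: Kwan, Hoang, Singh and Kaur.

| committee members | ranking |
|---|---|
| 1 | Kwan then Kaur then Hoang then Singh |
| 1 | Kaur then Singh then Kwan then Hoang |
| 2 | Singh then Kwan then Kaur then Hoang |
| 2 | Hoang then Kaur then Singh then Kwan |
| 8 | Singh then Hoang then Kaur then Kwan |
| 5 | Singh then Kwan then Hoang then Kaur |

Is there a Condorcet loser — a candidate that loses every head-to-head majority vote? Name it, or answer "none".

Pairwise majorities:
Kwan vs Hoang: Kwan is ranked higher on 1+1+2+5 = 9 ballots, Hoang on 10. Hoang wins 10–9.
Kwan vs Singh: Singh wins 18–1.
Kwan vs Kaur: Kwan is ranked higher on 1+2+5 = 8 ballots, Kaur on 11. Kaur wins 11–8.
Hoang vs Singh: Singh wins 16–3.
Hoang vs Kaur: Hoang, 15–4.
Singh vs Kaur: Singh, 15–4.
Kwan loses to every other candidate — it is the Condorcet loser.

Kwan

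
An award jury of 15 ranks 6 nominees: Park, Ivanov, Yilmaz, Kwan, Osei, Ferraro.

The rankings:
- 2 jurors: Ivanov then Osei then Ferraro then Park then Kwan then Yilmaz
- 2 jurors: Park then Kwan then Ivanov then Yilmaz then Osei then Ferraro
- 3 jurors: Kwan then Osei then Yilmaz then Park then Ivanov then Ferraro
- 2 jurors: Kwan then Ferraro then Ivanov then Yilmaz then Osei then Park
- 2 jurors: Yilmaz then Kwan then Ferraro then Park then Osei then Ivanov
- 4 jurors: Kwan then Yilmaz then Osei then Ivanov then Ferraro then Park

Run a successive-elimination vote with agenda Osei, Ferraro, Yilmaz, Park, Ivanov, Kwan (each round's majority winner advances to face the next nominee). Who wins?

Round 1: Osei vs Ferraro — 11–4, Osei advances.
Round 2: Osei vs Yilmaz — 5–10, Yilmaz advances.
Round 3: Yilmaz vs Park — 11–4, Yilmaz advances.
Round 4: Yilmaz vs Ivanov — 9–6, Yilmaz advances.
Round 5: Yilmaz vs Kwan — 2–13, Kwan advances.
The agenda winner is Kwan.

Kwan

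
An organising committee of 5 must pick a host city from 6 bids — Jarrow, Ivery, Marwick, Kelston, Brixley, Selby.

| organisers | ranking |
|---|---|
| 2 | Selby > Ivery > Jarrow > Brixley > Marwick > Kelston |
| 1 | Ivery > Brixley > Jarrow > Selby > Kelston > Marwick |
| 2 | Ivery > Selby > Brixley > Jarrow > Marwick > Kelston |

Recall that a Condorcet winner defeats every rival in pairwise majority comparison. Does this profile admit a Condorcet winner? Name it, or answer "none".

Check each pair by majority over 5 ballots:
Jarrow vs Ivery: Jarrow preferred on 0 ballots; Ivery wins 5–0.
Jarrow vs Marwick: 2+1+2 = 5 for Jarrow, 0 for Marwick — Jarrow by 5–0.
Jarrow vs Kelston: Jarrow is ranked higher on 2+1+2 = 5 ballots, Kelston on 0. Jarrow wins 5–0.
Jarrow vs Brixley: 2 for Jarrow, 3 for Brixley — Brixley by 3–2.
Jarrow vs Selby: 1 for Jarrow, 4 for Selby — Selby by 4–1.
Ivery vs Marwick: 2+1+2 = 5 for Ivery, 0 for Marwick — Ivery by 5–0.
Ivery vs Kelston: Ivery is ranked higher on 2+1+2 = 5 ballots, Kelston on 0. Ivery wins 5–0.
Ivery vs Brixley: 2+1+2 = 5 for Ivery, 0 for Brixley — Ivery by 5–0.
Ivery vs Selby: Ivery is ranked higher on 1+2 = 3 ballots, Selby on 2. Ivery wins 3–2.
Marwick vs Kelston: Marwick preferred on 2+2 = 4 ballots; Marwick wins 4–1.
Marwick vs Brixley: Marwick preferred on 0 ballots; Brixley wins 5–0.
Marwick vs Selby: Marwick preferred on 0 ballots; Selby wins 5–0.
Kelston vs Brixley: 0 to 5, Brixley.
Kelston vs Selby: 0 to 5, Selby.
Brixley vs Selby: Brixley is ranked higher on 1 ballot, Selby on 4. Selby wins 4–1.
Only Ivery has no losses; Ivery is the Condorcet winner.

Ivery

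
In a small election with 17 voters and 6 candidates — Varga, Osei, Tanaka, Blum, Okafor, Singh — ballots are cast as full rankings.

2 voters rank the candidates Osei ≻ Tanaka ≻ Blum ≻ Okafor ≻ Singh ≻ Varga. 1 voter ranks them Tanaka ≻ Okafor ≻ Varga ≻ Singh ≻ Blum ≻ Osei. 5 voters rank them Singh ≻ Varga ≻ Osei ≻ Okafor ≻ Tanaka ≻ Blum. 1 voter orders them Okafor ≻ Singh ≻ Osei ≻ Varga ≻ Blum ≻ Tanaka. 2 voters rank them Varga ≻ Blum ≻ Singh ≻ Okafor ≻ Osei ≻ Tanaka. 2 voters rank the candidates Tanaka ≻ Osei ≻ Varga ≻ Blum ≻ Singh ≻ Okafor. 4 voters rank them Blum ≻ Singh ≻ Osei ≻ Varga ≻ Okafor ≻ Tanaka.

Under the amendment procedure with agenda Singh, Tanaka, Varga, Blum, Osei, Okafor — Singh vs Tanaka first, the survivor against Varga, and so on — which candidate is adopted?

Osei

Round 1: Singh vs Tanaka — 12–5, Singh advances.
Round 2: Singh vs Varga — 12–5, Singh advances.
Round 3: Singh vs Blum — 7–10, Blum advances.
Round 4: Blum vs Osei — 7–10, Osei advances.
Round 5: Osei vs Okafor — 13–4, Osei advances.
The agenda winner is Osei.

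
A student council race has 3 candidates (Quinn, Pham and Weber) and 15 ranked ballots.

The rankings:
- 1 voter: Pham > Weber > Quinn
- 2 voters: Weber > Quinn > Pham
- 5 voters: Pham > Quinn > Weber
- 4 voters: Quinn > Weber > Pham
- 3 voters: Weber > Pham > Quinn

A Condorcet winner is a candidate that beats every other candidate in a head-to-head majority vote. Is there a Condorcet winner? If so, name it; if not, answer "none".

none

Head-to-head results (15 voters):
Quinn vs Pham: 2+4 = 6 for Quinn, 9 for Pham — Pham by 9–6.
Quinn vs Weber: 5+4 = 9 for Quinn, 6 for Weber — Quinn by 9–6.
Pham vs Weber: 6 to 9, Weber.
No candidate is unbeaten: Quinn loses to Pham; Pham loses to Weber; Weber loses to Quinn. In particular Quinn → Weber → Pham → Quinn is a majority cycle — no Condorcet winner exists.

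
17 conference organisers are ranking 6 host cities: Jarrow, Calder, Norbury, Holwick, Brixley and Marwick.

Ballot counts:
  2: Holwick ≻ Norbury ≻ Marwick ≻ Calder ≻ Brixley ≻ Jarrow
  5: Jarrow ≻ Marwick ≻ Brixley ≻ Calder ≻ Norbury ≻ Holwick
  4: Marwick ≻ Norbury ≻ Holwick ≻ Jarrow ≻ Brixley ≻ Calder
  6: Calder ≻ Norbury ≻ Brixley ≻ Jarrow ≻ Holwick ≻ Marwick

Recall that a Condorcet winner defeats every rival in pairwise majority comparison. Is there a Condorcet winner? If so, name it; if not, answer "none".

Check each pair by majority over 17 ballots:
Jarrow–Calder: Jarrow 9–8.
Jarrow vs Norbury: Norbury wins 12–5.
Jarrow vs Holwick: Jarrow wins 11–6.
Jarrow vs Brixley: Jarrow, 9–8.
Jarrow vs Marwick: Jarrow, 11–6.
Calder vs Norbury: Calder wins 11–6.
Calder vs Holwick: Calder wins 11–6.
Calder vs Brixley: Brixley wins 9–8.
Calder vs Marwick: Marwick, 11–6.
Norbury vs Holwick: Norbury, 15–2.
Norbury vs Brixley: Norbury, 12–5.
Norbury–Marwick: Marwick 9–8.
Holwick vs Brixley: Brixley wins 11–6.
Holwick vs Marwick: Marwick wins 9–8.
Brixley vs Marwick: Marwick, 11–6.
Every city loses at least once (Jarrow loses to Norbury; Calder loses to Jarrow; Norbury loses to Calder; Holwick loses to Jarrow; Brixley loses to Jarrow; Marwick loses to Jarrow). The majority relation contains the cycle Jarrow beats Calder beats Norbury beats Jarrow, so there is no Condorcet winner.

none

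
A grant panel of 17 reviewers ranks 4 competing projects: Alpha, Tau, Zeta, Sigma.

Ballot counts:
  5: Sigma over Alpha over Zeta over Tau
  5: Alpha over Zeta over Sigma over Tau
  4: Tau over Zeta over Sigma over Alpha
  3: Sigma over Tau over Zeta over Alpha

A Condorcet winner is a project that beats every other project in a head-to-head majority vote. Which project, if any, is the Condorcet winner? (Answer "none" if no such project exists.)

none

Head-to-head results (17 reviewers):
Alpha vs Tau: Alpha wins 10–7.
Alpha vs Zeta: Alpha wins 10–7.
Alpha–Sigma: Sigma 12–5.
Tau vs Zeta: Zeta wins 10–7.
Tau vs Sigma: Sigma wins 13–4.
Zeta vs Sigma: Zeta, 9–8.
Each project drops at least one matchup (Alpha loses to Sigma; Tau loses to Alpha; Zeta loses to Alpha; Sigma loses to Zeta); the cycle Alpha > Zeta > Sigma > Alpha rules out a Condorcet winner.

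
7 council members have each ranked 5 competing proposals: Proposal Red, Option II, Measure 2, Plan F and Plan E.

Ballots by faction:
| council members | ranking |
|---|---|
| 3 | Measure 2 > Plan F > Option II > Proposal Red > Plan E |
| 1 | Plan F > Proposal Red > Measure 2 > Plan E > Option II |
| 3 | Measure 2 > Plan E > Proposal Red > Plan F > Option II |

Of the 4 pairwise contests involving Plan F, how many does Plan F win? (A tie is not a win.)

Plan F against each rival (7 council members):
Plan F–Proposal Red: Plan F 4–3.
Plan F vs Option II: Plan F is ranked higher on 3+1+3 = 7 ballots, Option II on 0. Plan F wins 7–0.
Plan F vs Measure 2: Measure 2, 6–1.
Plan F vs Plan E: 3+1 = 4 for Plan F, 3 for Plan E — Plan F by 4–3.
Plan F beats Proposal Red, Option II, Plan E; loses to Measure 2 — 3 pairwise wins.

3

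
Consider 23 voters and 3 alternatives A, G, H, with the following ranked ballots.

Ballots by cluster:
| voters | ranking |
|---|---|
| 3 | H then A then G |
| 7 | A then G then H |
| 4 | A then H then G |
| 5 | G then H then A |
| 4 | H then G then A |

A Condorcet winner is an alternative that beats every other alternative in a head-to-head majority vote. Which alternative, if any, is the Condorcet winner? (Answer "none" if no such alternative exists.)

Head-to-head results (23 voters):
A vs G: A wins 14–9.
A vs H: H wins 12–11.
G vs H: G, 12–11.
Each alternative drops at least one matchup (A loses to H; G loses to A; H loses to G); the cycle A > G > H > A rules out a Condorcet winner.

none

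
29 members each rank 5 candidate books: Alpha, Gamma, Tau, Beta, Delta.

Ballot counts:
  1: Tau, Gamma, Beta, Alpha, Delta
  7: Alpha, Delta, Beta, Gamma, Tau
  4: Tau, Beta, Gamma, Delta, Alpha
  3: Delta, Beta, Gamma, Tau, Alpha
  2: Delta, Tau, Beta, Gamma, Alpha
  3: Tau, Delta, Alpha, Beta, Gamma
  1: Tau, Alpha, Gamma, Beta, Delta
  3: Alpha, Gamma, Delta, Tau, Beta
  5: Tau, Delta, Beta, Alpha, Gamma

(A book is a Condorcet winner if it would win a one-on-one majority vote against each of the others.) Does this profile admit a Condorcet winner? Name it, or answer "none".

Pairwise majorities:
Alpha vs Gamma: Alpha preferred on 7+3+1+3+5 = 19 ballots; Alpha wins 19–10.
Alpha vs Tau: Alpha preferred on 7+3 = 10 ballots; Tau wins 19–10.
Alpha vs Beta: 7+3+1+3 = 14 for Alpha, 15 for Beta — Beta by 15–14.
Alpha vs Delta: Alpha is ranked higher on 1+7+1+3 = 12 ballots, Delta on 17. Delta wins 17–12.
Gamma vs Tau: 7+3+3 = 13 for Gamma, 16 for Tau — Tau by 16–13.
Gamma vs Beta: 1+1+3 = 5 for Gamma, 24 for Beta — Beta by 24–5.
Gamma vs Delta: 1+4+1+3 = 9 for Gamma, 20 for Delta — Delta by 20–9.
Tau vs Beta: Tau is ranked higher on 19 ballots, Beta on 10. Tau wins 19–10.
Tau vs Delta: Tau preferred on 1+4+3+1+5 = 14 ballots; Delta wins 15–14.
Beta vs Delta: Beta is ranked higher on 1+4+1 = 6 ballots, Delta on 23. Delta wins 23–6.
Delta defeats every rival head-to-head and is the Condorcet winner.

Delta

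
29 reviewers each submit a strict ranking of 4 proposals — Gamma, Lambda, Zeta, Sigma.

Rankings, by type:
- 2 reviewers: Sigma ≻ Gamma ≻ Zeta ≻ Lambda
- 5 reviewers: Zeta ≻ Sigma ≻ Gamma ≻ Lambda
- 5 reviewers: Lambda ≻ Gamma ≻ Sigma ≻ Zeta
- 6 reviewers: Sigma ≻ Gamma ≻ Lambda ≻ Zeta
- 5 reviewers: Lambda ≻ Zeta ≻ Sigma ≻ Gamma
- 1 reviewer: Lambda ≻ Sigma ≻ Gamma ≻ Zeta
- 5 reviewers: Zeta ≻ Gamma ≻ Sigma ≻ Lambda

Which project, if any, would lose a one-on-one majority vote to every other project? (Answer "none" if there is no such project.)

none

Pairwise majorities:
Gamma–Lambda: Gamma 18–11.
Gamma vs Zeta: Zeta wins 15–14.
Gamma vs Sigma: 10 to 19, Sigma.
Lambda–Zeta: Lambda 17–12.
Lambda vs Sigma: 11 to 18, Sigma.
Zeta vs Sigma: Zeta is ranked higher on 5+5+5 = 15 ballots, Sigma on 14. Zeta wins 15–14.
No project is winless: Gamma beats Lambda; Lambda beats Zeta; Zeta beats Gamma; Sigma beats Gamma. There is no Condorcet loser.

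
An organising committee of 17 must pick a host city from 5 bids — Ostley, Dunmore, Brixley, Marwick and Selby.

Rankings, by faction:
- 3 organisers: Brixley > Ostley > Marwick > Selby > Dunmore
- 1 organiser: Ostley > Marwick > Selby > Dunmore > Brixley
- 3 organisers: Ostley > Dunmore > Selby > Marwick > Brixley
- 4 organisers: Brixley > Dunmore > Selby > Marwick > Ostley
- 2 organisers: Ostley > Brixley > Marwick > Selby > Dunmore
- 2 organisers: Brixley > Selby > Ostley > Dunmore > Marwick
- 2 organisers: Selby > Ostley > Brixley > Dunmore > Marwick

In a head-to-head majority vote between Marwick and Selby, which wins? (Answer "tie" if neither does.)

Ballots ranking Marwick above Selby: 3 + 1 + 2 = 6.
Ballots ranking Selby above Marwick: 17 − 6 = 11.
Selby wins the head-to-head 11–6.

Selby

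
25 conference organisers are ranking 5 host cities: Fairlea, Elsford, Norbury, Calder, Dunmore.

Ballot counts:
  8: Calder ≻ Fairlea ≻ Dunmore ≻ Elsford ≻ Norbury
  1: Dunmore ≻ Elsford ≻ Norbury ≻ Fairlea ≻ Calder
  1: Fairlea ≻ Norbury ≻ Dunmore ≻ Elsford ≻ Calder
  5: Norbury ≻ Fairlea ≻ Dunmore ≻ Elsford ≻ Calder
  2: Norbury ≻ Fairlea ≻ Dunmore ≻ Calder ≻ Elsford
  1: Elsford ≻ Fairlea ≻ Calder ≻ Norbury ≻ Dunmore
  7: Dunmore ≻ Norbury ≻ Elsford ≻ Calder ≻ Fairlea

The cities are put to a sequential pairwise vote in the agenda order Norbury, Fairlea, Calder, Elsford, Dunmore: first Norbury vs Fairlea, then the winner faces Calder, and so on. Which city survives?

Round 1: Norbury vs Fairlea — 15–10, Norbury advances.
Round 2: Norbury vs Calder — 16–9, Norbury advances.
Round 3: Norbury vs Elsford — 15–10, Norbury advances.
Round 4: Norbury vs Dunmore — 9–16, Dunmore advances.
The agenda winner is Dunmore.

Dunmore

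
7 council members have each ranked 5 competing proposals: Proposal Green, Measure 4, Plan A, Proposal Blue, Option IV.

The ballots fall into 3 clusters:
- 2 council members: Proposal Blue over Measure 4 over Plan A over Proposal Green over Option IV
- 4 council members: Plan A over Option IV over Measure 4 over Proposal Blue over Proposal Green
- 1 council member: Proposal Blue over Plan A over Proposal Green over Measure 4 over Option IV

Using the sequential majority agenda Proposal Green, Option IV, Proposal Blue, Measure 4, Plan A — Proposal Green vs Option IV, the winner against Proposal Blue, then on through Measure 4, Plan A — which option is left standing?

Round 1: Proposal Green vs Option IV — 3–4, Option IV advances.
Round 2: Option IV vs Proposal Blue — 4–3, Option IV advances.
Round 3: Option IV vs Measure 4 — 4–3, Option IV advances.
Round 4: Option IV vs Plan A — 0–7, Plan A advances.
The agenda winner is Plan A.

Plan A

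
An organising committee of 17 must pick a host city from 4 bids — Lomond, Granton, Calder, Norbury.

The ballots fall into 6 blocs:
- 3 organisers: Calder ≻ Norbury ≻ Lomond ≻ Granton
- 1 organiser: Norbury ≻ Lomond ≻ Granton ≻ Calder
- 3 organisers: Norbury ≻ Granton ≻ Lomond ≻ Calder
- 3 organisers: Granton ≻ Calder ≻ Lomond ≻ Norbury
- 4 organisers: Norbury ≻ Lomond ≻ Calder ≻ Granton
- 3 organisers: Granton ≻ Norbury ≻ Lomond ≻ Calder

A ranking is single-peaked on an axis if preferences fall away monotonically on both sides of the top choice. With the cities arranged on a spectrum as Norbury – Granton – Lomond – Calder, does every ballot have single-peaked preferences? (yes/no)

Axis positions: Norbury=1, Granton=2, Lomond=3, Calder=4.
Bloc 1: ranking walks positions 4-1-3-2; Norbury is ranked above Lomond even though Lomond lies between Norbury and the peak Calder on the axis — preferences dip and rise again. Not single-peaked.
Bloc 2: ranking walks positions 1-3-2-4; Lomond is ranked above Granton even though Granton lies between Lomond and the peak Norbury on the axis — preferences dip and rise again. Not single-peaked.
Bloc 3 (peak Norbury at position 1): ranking walks positions 1-2-3-4, expanding outward from the peak — single-peaked.
Bloc 4: ranking walks positions 2-4-3-1; Calder is ranked above Lomond even though Lomond lies between Calder and the peak Granton on the axis — preferences dip and rise again. Not single-peaked.
Bloc 5: ranking walks positions 1-3-4-2; Lomond is ranked above Granton even though Granton lies between Lomond and the peak Norbury on the axis — preferences dip and rise again. Not single-peaked.
Bloc 6 (peak Granton at position 2): ranking walks positions 2-1-3-4, expanding outward from the peak — single-peaked.
Bloc 1 violates single-peakedness, so the profile is not single-peaked on this axis.

no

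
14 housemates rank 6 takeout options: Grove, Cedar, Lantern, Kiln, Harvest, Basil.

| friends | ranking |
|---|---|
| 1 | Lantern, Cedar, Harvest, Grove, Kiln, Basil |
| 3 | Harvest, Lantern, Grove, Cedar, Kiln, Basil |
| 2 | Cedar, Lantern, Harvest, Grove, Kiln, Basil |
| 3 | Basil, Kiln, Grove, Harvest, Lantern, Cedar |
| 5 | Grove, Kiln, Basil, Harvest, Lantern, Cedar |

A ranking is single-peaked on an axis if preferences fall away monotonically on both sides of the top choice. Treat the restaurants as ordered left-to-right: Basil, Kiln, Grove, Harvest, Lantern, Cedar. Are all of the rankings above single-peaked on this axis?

yes

Axis positions: Basil=1, Kiln=2, Grove=3, Harvest=4, Lantern=5, Cedar=6.
Group 1 (peak Lantern at position 5): ranking walks positions 5-6-4-3-2-1, expanding outward from the peak — single-peaked.
Group 2 (peak Harvest at position 4): ranking walks positions 4-5-3-6-2-1, expanding outward from the peak — single-peaked.
Group 3 (peak Cedar at position 6): ranking walks positions 6-5-4-3-2-1, expanding outward from the peak — single-peaked.
Group 4 (peak Basil at position 1): ranking walks positions 1-2-3-4-5-6, expanding outward from the peak — single-peaked.
Group 5 (peak Grove at position 3): ranking walks positions 3-2-1-4-5-6, expanding outward from the peak — single-peaked.
Every ranking is single-peaked on this axis.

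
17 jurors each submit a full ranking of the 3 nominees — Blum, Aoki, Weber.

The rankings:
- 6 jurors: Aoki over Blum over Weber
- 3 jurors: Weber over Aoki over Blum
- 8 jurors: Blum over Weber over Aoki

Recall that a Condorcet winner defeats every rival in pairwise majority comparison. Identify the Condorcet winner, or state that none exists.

Check each pair by majority over 17 ballots:
Blum–Aoki: Aoki 9–8.
Blum vs Weber: Blum wins 14–3.
Aoki vs Weber: Weber, 11–6.
Each nominee drops at least one matchup (Blum loses to Aoki; Aoki loses to Weber; Weber loses to Blum); the cycle Blum beats Weber beats Aoki beats Blum rules out a Condorcet winner.

none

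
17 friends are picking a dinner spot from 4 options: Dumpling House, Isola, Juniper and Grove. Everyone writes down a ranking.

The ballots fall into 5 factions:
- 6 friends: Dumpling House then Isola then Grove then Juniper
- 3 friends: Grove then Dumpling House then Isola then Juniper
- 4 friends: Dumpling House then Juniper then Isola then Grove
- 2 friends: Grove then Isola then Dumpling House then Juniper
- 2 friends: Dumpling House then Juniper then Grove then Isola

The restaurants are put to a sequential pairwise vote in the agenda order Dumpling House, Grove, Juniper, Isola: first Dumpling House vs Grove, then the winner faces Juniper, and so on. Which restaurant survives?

Round 1: Dumpling House vs Grove — 12–5, Dumpling House advances.
Round 2: Dumpling House vs Juniper — 17–0, Dumpling House advances.
Round 3: Dumpling House vs Isola — 15–2, Dumpling House advances.
Dumpling House survives the agenda.

Dumpling House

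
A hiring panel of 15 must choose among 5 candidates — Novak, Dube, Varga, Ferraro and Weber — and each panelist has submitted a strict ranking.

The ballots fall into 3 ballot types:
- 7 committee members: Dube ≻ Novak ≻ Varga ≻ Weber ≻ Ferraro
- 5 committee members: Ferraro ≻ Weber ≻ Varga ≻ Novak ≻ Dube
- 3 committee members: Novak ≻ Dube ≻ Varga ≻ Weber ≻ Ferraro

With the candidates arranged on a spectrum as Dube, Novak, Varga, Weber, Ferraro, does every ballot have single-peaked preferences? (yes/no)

yes

Axis positions: Dube=1, Novak=2, Varga=3, Weber=4, Ferraro=5.
Ballot type 1 (peak Dube at position 1): ranking walks positions 1-2-3-4-5, expanding outward from the peak — single-peaked.
Ballot type 2 (peak Ferraro at position 5): ranking walks positions 5-4-3-2-1, expanding outward from the peak — single-peaked.
Ballot type 3 (peak Novak at position 2): ranking walks positions 2-1-3-4-5, expanding outward from the peak — single-peaked.
Every ranking is single-peaked on this axis.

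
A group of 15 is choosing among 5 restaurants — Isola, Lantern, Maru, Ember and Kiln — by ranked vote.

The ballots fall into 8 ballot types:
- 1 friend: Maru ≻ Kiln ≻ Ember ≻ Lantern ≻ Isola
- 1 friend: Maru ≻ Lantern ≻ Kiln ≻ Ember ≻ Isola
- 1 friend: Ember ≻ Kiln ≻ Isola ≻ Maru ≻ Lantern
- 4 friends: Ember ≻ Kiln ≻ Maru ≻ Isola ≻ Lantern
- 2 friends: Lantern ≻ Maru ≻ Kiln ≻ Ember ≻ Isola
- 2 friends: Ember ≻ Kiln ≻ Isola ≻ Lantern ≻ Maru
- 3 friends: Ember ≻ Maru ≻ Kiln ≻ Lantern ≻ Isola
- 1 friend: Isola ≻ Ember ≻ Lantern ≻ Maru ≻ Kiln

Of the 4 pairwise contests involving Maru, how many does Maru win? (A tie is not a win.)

Maru against each rival (15 friends):
Maru–Isola: Maru 11–4.
Maru vs Lantern: Maru is ranked higher on 1+1+1+4+3 = 10 ballots, Lantern on 5. Maru wins 10–5.
Maru vs Ember: Ember wins 11–4.
Maru vs Kiln: Maru wins 8–7.
Maru beats Isola, Lantern, Kiln; loses to Ember — 3 pairwise wins.

3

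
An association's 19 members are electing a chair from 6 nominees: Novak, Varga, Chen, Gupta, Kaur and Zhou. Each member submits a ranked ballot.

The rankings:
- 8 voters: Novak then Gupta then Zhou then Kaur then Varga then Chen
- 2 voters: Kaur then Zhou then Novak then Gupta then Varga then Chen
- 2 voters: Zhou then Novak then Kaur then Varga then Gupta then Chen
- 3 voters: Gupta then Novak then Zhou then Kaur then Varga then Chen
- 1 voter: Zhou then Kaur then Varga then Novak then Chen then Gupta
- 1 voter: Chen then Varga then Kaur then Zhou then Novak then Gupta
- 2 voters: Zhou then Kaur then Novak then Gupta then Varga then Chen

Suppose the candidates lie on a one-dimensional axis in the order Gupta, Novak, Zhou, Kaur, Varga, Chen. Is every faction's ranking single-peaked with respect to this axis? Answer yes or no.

Axis positions: Gupta=1, Novak=2, Zhou=3, Kaur=4, Varga=5, Chen=6.
Faction 1 (peak Novak at position 2): ranking walks positions 2-1-3-4-5-6, expanding outward from the peak — single-peaked.
Faction 2 (peak Kaur at position 4): ranking walks positions 4-3-2-1-5-6, expanding outward from the peak — single-peaked.
Faction 3 (peak Zhou at position 3): ranking walks positions 3-2-4-5-1-6, expanding outward from the peak — single-peaked.
Faction 4 (peak Gupta at position 1): ranking walks positions 1-2-3-4-5-6, expanding outward from the peak — single-peaked.
Faction 5 (peak Zhou at position 3): ranking walks positions 3-4-5-2-6-1, expanding outward from the peak — single-peaked.
Faction 6 (peak Chen at position 6): ranking walks positions 6-5-4-3-2-1, expanding outward from the peak — single-peaked.
Faction 7 (peak Zhou at position 3): ranking walks positions 3-4-2-1-5-6, expanding outward from the peak — single-peaked.
Every ranking is single-peaked on this axis.

yes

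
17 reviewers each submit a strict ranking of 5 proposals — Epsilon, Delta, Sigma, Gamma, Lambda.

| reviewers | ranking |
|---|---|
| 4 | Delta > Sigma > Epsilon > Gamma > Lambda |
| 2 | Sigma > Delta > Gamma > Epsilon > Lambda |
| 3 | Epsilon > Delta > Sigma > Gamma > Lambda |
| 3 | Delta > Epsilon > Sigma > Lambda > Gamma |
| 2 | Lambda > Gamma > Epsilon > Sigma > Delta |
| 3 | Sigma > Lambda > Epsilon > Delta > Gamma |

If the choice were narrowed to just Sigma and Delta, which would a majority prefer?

Delta

Ballots ranking Sigma above Delta: 2 + 2 + 3 = 7.
Ballots ranking Delta above Sigma: 17 − 7 = 10.
Delta wins the head-to-head 10–7.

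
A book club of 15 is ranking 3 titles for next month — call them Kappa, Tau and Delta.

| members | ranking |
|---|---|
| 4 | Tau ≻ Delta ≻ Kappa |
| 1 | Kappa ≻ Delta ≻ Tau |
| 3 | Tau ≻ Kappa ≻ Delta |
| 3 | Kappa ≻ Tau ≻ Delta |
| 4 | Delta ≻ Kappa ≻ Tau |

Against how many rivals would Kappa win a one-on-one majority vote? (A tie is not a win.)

1

Kappa against each rival (15 members):
Kappa vs Tau: Kappa wins 8–7.
Kappa vs Delta: Delta wins 8–7.
Kappa beats Tau; loses to Delta — 1 pairwise win.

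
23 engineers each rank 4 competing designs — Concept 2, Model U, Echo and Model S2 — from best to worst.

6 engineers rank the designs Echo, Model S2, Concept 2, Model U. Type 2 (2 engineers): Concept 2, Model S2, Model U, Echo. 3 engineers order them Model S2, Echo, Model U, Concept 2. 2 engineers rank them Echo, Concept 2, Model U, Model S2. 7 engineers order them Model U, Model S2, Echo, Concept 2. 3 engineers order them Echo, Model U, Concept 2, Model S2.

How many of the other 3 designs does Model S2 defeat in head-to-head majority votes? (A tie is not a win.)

2

Model S2 against each rival (23 engineers):
Model S2–Concept 2: Model S2 16–7.
Model S2 vs Model U: Model S2 is ranked higher on 6+2+3 = 11 ballots, Model U on 12. Model U wins 12–11.
Model S2 vs Echo: Model S2, 12–11.
Model S2 beats Concept 2, Echo; loses to Model U — 2 pairwise wins.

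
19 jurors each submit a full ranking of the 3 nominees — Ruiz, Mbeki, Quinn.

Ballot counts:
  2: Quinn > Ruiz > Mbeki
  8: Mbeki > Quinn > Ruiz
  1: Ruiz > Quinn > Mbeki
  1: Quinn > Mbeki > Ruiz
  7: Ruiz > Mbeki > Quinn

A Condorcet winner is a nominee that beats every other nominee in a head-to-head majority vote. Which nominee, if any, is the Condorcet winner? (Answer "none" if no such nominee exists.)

none

Head-to-head results (19 jurors):
Ruiz vs Mbeki: Ruiz preferred on 2+1+7 = 10 ballots; Ruiz wins 10–9.
Ruiz vs Quinn: 1+7 = 8 for Ruiz, 11 for Quinn — Quinn by 11–8.
Mbeki vs Quinn: 15 to 4, Mbeki.
Every nominee loses at least once (Ruiz loses to Quinn; Mbeki loses to Ruiz; Quinn loses to Mbeki). The majority relation contains the cycle Ruiz → Mbeki → Quinn → Ruiz, so there is no Condorcet winner.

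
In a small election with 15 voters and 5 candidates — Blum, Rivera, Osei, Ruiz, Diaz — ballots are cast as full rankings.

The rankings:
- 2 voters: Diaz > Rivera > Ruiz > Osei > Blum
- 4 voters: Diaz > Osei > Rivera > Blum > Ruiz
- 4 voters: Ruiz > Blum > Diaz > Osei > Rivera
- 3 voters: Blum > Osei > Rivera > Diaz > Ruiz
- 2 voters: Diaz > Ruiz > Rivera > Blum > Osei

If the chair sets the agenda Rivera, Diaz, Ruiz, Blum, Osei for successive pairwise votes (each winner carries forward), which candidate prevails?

Diaz

Round 1: Rivera vs Diaz — 3–12, Diaz advances.
Round 2: Diaz vs Ruiz — 11–4, Diaz advances.
Round 3: Diaz vs Blum — 8–7, Diaz advances.
Round 4: Diaz vs Osei — 12–3, Diaz advances.
The agenda winner is Diaz.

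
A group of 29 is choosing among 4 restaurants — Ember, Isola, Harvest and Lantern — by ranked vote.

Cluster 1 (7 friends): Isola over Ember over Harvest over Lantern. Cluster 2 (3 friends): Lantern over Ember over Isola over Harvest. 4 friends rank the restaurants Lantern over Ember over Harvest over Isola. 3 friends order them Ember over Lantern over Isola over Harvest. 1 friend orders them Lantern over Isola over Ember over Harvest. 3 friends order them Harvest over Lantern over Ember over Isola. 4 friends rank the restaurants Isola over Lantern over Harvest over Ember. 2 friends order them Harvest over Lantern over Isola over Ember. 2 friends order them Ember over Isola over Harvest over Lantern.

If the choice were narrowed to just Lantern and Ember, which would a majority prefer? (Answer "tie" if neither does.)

Ballots ranking Lantern above Ember: 3 + 4 + 1 + 3 + 4 + 2 = 17.
Ballots ranking Ember above Lantern: 29 − 17 = 12.
Lantern wins the head-to-head 17–12.

Lantern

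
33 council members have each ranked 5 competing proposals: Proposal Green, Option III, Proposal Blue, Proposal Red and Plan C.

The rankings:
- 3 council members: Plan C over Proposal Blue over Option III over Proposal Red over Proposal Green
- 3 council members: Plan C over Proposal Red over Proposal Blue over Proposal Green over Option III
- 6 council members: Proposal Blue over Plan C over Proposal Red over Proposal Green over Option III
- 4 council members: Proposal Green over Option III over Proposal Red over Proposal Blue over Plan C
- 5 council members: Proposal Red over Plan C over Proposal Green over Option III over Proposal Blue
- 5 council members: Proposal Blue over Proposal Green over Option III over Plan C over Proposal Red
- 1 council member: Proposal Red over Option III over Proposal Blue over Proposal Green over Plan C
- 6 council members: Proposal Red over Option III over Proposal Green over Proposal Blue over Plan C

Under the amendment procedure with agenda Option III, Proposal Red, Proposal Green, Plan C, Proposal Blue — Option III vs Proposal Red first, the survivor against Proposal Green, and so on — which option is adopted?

Round 1: Option III vs Proposal Red — 12–21, Proposal Red advances.
Round 2: Proposal Red vs Proposal Green — 24–9, Proposal Red advances.
Round 3: Proposal Red vs Plan C — 16–17, Plan C advances.
Round 4: Plan C vs Proposal Blue — 11–22, Proposal Blue advances.
The agenda winner is Proposal Blue.

Proposal Blue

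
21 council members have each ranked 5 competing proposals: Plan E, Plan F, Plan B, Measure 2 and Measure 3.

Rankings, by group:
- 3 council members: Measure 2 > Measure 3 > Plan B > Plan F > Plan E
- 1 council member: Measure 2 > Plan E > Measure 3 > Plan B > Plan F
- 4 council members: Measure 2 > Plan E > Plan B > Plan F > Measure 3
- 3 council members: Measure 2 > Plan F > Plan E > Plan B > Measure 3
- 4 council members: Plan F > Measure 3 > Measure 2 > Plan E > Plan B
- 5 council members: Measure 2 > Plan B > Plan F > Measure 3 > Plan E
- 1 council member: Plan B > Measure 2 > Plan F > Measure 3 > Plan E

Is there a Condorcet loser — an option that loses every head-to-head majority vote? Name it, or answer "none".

Head-to-head results (21 council members):
Plan E vs Plan F: Plan E preferred on 1+4 = 5 ballots; Plan F wins 16–5.
Plan E vs Plan B: 12 to 9, Plan E.
Plan E vs Measure 2: Measure 2, 21–0.
Plan E vs Measure 3: Measure 3, 13–8.
Plan F vs Plan B: Plan F is ranked higher on 3+4 = 7 ballots, Plan B on 14. Plan B wins 14–7.
Plan F vs Measure 2: 4 for Plan F, 17 for Measure 2 — Measure 2 by 17–4.
Plan F–Measure 3: Plan F 17–4.
Plan B vs Measure 2: Plan B preferred on 1 ballot; Measure 2 wins 20–1.
Plan B vs Measure 3: Plan B wins 13–8.
Measure 2 vs Measure 3: Measure 2 is ranked higher on 3+1+4+3+5+1 = 17 ballots, Measure 3 on 4. Measure 2 wins 17–4.
No option is winless: Plan E beats Plan B; Plan F beats Plan E; Plan B beats Plan F; Measure 2 beats Plan E; Measure 3 beats Plan E. There is no Condorcet loser.

none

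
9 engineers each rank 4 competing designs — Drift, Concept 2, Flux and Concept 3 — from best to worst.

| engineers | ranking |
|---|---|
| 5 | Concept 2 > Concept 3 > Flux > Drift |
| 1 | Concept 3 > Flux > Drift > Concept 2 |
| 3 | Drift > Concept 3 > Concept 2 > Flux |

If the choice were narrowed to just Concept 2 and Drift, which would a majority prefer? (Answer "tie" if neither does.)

Ballots ranking Concept 2 above Drift: 5.
Ballots ranking Drift above Concept 2: 9 − 5 = 4.
Concept 2 wins the head-to-head 5–4.

Concept 2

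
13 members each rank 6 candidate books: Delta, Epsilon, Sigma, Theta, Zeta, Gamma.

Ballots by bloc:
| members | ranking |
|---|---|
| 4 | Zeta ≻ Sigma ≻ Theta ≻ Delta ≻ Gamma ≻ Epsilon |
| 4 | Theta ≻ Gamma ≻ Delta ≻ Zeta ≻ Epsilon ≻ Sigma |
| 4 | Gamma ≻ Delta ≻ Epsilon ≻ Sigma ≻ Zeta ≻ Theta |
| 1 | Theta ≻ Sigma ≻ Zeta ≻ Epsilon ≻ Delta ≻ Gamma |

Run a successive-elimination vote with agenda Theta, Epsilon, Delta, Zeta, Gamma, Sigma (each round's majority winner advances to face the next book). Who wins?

Round 1: Theta vs Epsilon — 9–4, Theta advances.
Round 2: Theta vs Delta — 9–4, Theta advances.
Round 3: Theta vs Zeta — 5–8, Zeta advances.
Round 4: Zeta vs Gamma — 5–8, Gamma advances.
Round 5: Gamma vs Sigma — 8–5, Gamma advances.
Gamma survives the agenda.

Gamma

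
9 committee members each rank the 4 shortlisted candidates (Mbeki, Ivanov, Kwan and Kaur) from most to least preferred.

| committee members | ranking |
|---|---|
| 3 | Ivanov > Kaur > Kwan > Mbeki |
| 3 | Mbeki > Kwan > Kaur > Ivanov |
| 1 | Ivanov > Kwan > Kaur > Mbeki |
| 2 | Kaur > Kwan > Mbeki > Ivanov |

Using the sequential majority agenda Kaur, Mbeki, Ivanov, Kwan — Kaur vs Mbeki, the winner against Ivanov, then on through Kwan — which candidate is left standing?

Round 1: Kaur vs Mbeki — 6–3, Kaur advances.
Round 2: Kaur vs Ivanov — 5–4, Kaur advances.
Round 3: Kaur vs Kwan — 5–4, Kaur advances.
Kaur survives the agenda.

Kaur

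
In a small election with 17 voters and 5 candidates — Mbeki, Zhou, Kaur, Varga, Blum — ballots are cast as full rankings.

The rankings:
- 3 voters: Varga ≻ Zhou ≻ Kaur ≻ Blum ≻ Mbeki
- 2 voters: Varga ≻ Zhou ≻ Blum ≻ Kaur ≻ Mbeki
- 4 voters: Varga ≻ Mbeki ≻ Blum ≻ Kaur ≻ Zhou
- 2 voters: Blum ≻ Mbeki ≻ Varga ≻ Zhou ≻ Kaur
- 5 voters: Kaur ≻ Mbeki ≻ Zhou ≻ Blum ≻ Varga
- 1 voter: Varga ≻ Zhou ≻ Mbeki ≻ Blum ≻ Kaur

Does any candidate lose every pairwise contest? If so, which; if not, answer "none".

none

Head-to-head results (17 voters):
Mbeki vs Zhou: Mbeki is ranked higher on 4+2+5 = 11 ballots, Zhou on 6. Mbeki wins 11–6.
Mbeki–Kaur: Kaur 10–7.
Mbeki vs Varga: Varga wins 10–7.
Mbeki vs Blum: 4+5+1 = 10 for Mbeki, 7 for Blum — Mbeki by 10–7.
Zhou vs Kaur: Kaur wins 9–8.
Zhou vs Varga: 5 to 12, Varga.
Zhou vs Blum: 11 to 6, Zhou.
Kaur–Varga: Varga 12–5.
Kaur vs Blum: Kaur preferred on 3+5 = 8 ballots; Blum wins 9–8.
Varga vs Blum: Varga is ranked higher on 3+2+4+1 = 10 ballots, Blum on 7. Varga wins 10–7.
No candidate is winless: Mbeki beats Zhou; Zhou beats Blum; Kaur beats Mbeki; Varga beats Mbeki; Blum beats Kaur. There is no Condorcet loser.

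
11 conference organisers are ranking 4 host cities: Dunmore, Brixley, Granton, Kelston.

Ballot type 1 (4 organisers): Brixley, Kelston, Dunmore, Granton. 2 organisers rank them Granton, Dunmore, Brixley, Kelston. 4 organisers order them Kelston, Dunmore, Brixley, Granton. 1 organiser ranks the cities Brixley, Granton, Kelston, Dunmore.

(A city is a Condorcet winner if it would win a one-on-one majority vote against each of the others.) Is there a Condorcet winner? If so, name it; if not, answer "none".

none

Pairwise majorities:
Dunmore–Brixley: Dunmore 6–5.
Dunmore vs Granton: Dunmore preferred on 4+4 = 8 ballots; Dunmore wins 8–3.
Dunmore vs Kelston: Kelston wins 9–2.
Brixley vs Granton: 9 to 2, Brixley.
Brixley vs Kelston: Brixley preferred on 4+2+1 = 7 ballots; Brixley wins 7–4.
Granton vs Kelston: Kelston, 8–3.
Each city drops at least one matchup (Dunmore loses to Kelston; Brixley loses to Dunmore; Granton loses to Dunmore; Kelston loses to Brixley); the cycle Dunmore > Brixley > Kelston > Dunmore rules out a Condorcet winner.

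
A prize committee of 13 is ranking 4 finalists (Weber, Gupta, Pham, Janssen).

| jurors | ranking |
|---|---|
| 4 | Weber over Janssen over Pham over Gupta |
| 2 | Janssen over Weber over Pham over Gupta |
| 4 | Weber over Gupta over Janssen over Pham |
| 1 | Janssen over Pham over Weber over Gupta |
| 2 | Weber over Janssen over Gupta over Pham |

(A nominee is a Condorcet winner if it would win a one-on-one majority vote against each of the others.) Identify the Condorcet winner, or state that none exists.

Head-to-head results (13 jurors):
Weber vs Gupta: Weber, 13–0.
Weber–Pham: Weber 12–1.
Weber vs Janssen: Weber wins 10–3.
Gupta vs Pham: Pham, 7–6.
Gupta–Janssen: Janssen 9–4.
Pham–Janssen: Janssen 13–0.
Weber beats each of Gupta, Pham, Janssen — Weber is the Condorcet winner.

Weber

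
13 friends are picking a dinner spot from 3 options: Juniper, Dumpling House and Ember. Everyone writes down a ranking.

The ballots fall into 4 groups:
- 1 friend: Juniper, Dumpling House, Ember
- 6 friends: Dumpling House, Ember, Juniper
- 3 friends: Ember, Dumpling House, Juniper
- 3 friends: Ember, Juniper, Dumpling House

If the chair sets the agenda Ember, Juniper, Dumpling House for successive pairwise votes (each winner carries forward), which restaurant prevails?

Dumpling House

Round 1: Ember vs Juniper — 12–1, Ember advances.
Round 2: Ember vs Dumpling House — 6–7, Dumpling House advances.
Dumpling House survives the agenda.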